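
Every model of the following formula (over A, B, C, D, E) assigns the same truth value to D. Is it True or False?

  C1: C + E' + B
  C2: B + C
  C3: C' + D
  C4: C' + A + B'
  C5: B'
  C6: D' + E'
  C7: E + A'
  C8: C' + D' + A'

True

Suppose D = 0.
(C') alone gives C = 0.
(B) alone gives B = 1.
That conflicts with the unit clause (B').
So every satisfying assignment has D = True.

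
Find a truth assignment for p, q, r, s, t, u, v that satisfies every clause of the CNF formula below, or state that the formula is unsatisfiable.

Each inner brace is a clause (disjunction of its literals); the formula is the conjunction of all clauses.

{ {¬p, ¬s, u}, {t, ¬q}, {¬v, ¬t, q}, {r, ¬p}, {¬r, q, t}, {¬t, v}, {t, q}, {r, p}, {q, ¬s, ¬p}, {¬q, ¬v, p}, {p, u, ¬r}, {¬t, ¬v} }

Try t = True.
The clause (v) is unit, so v = True.
That conflicts with the unit clause (¬v).
So t must be the other value — set t = False.
The clause (¬q) is unit, so q = False.
That conflicts with the unit clause (q).
Either choice for t ends in contradiction.

UNSATISFIABLE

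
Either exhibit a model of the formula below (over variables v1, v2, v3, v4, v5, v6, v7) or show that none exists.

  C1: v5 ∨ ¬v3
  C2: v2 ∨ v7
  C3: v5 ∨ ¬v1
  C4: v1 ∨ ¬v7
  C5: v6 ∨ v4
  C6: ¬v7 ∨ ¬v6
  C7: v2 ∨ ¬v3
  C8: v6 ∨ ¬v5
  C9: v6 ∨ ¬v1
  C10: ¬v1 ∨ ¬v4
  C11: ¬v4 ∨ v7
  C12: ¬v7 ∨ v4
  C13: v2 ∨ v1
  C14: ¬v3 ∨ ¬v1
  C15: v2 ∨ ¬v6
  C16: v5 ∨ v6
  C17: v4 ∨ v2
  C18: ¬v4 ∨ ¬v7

v1: False; v2: True; v3: False; v4: False; v5: False; v6: True; v7: False

Try v5 = False.
The clause (¬v3) is unit, so v3 = False.
The clause (¬v1) is unit, so v1 = False.
The clause (¬v7) is unit, so v7 = False.
The clause (v2) is unit, so v2 = True.
The clause (¬v4) is unit, so v4 = False.
The clause (v6) is unit, so v6 = True.
All clauses are satisfied.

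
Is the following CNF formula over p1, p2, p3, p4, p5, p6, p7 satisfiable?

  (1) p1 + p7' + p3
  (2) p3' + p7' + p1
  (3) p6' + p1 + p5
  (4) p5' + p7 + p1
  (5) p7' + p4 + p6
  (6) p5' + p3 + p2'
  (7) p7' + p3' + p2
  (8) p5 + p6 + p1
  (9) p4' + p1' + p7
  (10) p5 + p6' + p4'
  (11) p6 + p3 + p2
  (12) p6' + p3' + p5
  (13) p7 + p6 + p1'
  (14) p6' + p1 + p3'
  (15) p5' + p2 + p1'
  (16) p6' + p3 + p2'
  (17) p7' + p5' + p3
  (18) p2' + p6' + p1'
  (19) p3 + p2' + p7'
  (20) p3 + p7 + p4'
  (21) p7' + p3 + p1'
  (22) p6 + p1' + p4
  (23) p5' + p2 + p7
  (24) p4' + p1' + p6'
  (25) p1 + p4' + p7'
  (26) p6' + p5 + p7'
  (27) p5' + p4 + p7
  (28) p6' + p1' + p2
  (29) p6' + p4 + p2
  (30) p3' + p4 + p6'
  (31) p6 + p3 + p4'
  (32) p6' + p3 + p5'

Suppose p1 = 1.
Suppose p4 = 1.
Unit clause (p7) forces p7 = 1.
Unit clause (p3) forces p3 = 1.
Unit clause (p2) forces p2 = 1.
Unit clause (p6') forces p6 = 0.
All clauses hold; p5 can take either value.
A satisfying assignment: p1=1; p2=1; p3=1; p4=1; p5=0; p6=0; p7=1.

Satisfiable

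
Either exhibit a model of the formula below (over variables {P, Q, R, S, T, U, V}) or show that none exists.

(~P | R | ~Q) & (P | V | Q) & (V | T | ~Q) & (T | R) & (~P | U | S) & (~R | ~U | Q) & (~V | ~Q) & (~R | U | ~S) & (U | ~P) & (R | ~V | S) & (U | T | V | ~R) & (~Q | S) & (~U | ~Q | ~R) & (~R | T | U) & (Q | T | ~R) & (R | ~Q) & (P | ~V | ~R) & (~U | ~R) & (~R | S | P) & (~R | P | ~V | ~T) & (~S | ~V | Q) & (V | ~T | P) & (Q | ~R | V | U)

P: 1; Q: 0; R: 0; S: 1; T: 1; U: 1; V: 0

Try T = 1.
Try V = 0.
The clause (P) is unit, so P = 1.
The clause (U) is unit, so U = 1.
The clause (~R) is unit, so R = 0.
The clause (~Q) is unit, so Q = 0.
No clause remains; S is free.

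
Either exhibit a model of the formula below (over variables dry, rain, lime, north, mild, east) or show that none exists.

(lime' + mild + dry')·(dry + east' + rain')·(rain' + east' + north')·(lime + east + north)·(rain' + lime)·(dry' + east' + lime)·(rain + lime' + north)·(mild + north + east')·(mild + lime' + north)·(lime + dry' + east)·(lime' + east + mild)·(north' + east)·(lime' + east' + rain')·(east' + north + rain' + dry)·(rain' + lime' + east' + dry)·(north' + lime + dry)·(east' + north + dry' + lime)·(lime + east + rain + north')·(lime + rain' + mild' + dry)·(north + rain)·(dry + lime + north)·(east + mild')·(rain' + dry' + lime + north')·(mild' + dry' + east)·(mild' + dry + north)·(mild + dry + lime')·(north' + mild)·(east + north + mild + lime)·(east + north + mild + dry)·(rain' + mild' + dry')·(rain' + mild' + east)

dry: 0,  rain: 0,  lime: 1,  north: 1,  mild: 1,  east: 1

Try rain = 0.
Unit clause (north) forces north = 1.
Unit clause (east) forces east = 1.
Unit clause (mild) forces mild = 1.
Try dry = 0.
Unit clause (lime) forces lime = 1.
All clauses are satisfied.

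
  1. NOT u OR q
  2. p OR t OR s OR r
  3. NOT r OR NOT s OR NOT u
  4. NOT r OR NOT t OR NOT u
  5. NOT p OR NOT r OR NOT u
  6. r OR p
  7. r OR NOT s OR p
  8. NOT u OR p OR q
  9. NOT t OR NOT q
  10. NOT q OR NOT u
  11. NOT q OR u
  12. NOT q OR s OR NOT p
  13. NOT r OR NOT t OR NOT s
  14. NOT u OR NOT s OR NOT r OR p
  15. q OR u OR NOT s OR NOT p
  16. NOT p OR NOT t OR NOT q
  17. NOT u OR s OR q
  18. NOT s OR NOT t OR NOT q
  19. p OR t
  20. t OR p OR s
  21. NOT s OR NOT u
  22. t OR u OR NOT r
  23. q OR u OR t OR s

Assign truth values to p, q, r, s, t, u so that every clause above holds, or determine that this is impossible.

p ↦ true,  q ↦ false,  r ↦ false,  s ↦ false,  t ↦ true,  u ↦ false

Suppose u = false.
The clause (NOT q) is unit, so q = false.
Suppose r = false.
The clause (p) is unit, so p = true.
The clause (NOT s) is unit, so s = false.
The clause (t) is unit, so t = true.
All clauses are satisfied.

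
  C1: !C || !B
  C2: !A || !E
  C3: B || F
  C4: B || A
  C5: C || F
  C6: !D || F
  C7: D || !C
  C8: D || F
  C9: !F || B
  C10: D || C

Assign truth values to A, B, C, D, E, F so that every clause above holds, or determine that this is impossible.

Try C = false.
(F) alone gives F = true.
(B) alone gives B = true.
(D) alone gives D = true.
Try A = false.
All clauses hold; E can take either value.

A ↦ false, B ↦ true, C ↦ false, D ↦ true, E ↦ false, F ↦ true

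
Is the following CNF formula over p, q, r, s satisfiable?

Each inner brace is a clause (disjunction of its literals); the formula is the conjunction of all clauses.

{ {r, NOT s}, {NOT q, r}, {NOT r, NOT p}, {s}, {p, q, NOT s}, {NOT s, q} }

The clause (s) is unit, so s = true.
The clause (r) is unit, so r = true.
The clause (NOT p) is unit, so p = false.
The clause (q) is unit, so q = true.
All clauses are satisfied.
A satisfying assignment: p ↦ false; q ↦ true; r ↦ true; s ↦ true.

Yes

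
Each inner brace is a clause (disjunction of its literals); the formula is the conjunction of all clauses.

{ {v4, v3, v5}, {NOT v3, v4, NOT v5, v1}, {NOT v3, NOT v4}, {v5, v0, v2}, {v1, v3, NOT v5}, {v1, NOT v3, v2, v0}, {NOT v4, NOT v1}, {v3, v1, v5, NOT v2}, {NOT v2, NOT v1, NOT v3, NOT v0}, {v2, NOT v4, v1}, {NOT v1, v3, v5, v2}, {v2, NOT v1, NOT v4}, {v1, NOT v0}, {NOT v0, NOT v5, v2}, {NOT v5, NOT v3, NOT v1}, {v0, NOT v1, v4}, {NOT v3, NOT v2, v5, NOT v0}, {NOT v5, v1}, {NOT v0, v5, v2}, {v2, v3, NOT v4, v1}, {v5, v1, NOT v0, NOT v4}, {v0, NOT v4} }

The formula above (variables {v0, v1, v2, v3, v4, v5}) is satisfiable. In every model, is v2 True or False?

Suppose v2 = false.
Suppose v3 = false.
Suppose v4 = true.
The clause (NOT v1) is unit, so v1 = false.
That conflicts with the unit clause (v1).
Undo v4 and try v4 = false.
The clause (v5) is unit, so v5 = true.
The clause (v1) is unit, so v1 = true.
The clause (NOT v0) is unit, so v0 = false.
That conflicts with the unit clause (v0).
Neither v4 = true nor v4 = false works.
Undo v3 and try v3 = true.
The clause (NOT v4) is unit, so v4 = false.
Suppose v5 = false.
The clause (v0) is unit, so v0 = true.
That conflicts with the unit clause (NOT v0).
Undo v5 and try v5 = true.
The clause (v1) is unit, so v1 = true.
That conflicts with the unit clause (NOT v1).
Neither v5 = true nor v5 = false works.
Neither v3 = true nor v3 = false works.
So every satisfying assignment has v2 = True.

True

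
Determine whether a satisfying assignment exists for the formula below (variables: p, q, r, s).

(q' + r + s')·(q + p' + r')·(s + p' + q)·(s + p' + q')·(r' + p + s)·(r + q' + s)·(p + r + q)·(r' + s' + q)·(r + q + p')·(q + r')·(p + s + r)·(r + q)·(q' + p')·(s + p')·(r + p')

Yes

Branch on q: set q = 1.
From the singleton clause (p'), p = 0.
Branch on r: set r = 1.
From the singleton clause (s), s = 1.
Every clause now holds.
A satisfying assignment: p: 0,  q: 1,  r: 1,  s: 1.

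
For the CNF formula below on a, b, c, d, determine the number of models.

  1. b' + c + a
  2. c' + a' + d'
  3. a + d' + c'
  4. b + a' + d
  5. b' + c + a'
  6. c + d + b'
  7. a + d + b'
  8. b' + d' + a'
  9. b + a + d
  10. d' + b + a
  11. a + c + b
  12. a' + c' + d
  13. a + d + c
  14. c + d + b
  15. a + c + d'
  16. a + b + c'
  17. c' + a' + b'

1

There are 2^4 = 16 truth assignments over (a, b, c, d).
Check each against the 17 clauses (columns in the order a, b, c, d):
  F F F F  ✗ fails (b + a + d)
  F F F T  ✗ fails (d' + b + a)
  F F T F  ✗ fails (b + a + d)
  F F T T  ✗ fails (a + d' + c')
  F T F F  ✗ fails (b' + c + a)
  F T F T  ✗ fails (b' + c + a)
  F T T F  ✗ fails (a + d + b')
  F T T T  ✗ fails (a + d' + c')
  T F F F  ✗ fails (b + a' + d)
  T F F T  ✓ satisfies all
  T F T F  ✗ fails (b + a' + d)
  T F T T  ✗ fails (c' + a' + d')
  T T F F  ✗ fails (b' + c + a')
  T T F T  ✗ fails (b' + c + a')
  T T T F  ✗ fails (a' + c' + d)
  T T T T  ✗ fails (c' + a' + d')
1 of the 16 rows is a model.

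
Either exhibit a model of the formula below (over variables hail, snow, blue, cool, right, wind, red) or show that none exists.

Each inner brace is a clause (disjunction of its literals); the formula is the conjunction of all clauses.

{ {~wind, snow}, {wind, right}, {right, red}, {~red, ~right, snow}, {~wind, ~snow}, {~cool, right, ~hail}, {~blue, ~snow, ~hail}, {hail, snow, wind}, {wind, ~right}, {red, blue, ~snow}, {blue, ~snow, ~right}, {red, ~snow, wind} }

UNSATISFIABLE

Case wind = 0:
(right) alone gives right = 1.
Now (~right) is unsatisfied and unit — conflict.
Backtrack on wind: now try wind = 1.
(snow) alone gives snow = 1.
Now (~snow) is unsatisfied and unit — conflict.
Both values of wind lead to a conflict.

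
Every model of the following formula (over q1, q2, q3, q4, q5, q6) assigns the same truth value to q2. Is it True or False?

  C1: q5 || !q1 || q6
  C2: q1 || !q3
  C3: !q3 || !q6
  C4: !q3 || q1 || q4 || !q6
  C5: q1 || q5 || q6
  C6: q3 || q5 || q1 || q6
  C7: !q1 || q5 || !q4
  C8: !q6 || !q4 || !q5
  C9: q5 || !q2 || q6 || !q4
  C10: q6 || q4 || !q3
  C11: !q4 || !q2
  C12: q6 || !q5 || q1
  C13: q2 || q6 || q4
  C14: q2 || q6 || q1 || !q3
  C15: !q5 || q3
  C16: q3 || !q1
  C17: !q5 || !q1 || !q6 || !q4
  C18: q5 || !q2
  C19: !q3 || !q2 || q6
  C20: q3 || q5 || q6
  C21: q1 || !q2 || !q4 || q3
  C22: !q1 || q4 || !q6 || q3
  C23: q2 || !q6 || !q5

False

Suppose q2 = true.
The clause (!q4) is unit, so q4 = false.
The clause (q5) is unit, so q5 = true.
The clause (q3) is unit, so q3 = true.
The clause (q1) is unit, so q1 = true.
The clause (!q6) is unit, so q6 = false.
Now (q6) is unsatisfied and unit — conflict.
So every satisfying assignment has q2 = False.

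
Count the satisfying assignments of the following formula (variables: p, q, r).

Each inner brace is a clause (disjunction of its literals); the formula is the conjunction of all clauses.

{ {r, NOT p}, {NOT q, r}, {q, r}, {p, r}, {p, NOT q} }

There are 2^3 = 8 truth assignments over (p, q, r).
Split on q. With q = true, the clauses containing q are satisfied and NOT q drops from the rest; 1 of the 2^2 = 4 assignments to the other variables satisfy what remains.
With q = false, by the same count on the reduced clause set, 2 assignments work.
(One model: p=F, q=F, r=T.)
Total: 1 + 2 = 3.

3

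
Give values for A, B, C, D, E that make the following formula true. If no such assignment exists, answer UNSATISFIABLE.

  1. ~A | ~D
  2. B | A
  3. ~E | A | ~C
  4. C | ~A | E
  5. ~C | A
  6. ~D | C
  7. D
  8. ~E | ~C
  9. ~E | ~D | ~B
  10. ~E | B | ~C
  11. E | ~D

UNSATISFIABLE

(D) alone gives D = 1.
(~A) alone gives A = 0.
(B) alone gives B = 1.
(~C) alone gives C = 0.
That conflicts with the unit clause (C).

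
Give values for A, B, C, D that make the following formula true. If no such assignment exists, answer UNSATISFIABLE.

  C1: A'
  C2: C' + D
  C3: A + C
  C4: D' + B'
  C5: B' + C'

A: 0,  B: 0,  C: 1,  D: 1

(A') alone gives A = 0.
(C) alone gives C = 1.
(D) alone gives D = 1.
(B') alone gives B = 0.
This assignment satisfies each clause.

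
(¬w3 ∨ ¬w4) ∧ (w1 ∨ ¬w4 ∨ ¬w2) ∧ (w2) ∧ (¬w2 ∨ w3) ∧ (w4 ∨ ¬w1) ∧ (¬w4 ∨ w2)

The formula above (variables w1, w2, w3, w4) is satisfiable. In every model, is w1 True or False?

Suppose w1 = True.
(w2) alone gives w2 = True.
(w3) alone gives w3 = True.
(¬w4) alone gives w4 = False.
Now (w4) is unsatisfied and unit — conflict.
So every satisfying assignment has w1 = False.

False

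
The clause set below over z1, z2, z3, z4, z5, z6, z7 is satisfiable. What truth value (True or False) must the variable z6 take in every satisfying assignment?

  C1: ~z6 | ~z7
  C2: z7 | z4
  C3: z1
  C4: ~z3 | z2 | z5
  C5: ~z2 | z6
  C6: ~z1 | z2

Suppose z6 = 0.
Unit clause (z1) forces z1 = 1.
Unit clause (~z2) forces z2 = 0.
But (z2) is also a unit clause — contradiction.
So every satisfying assignment has z6 = True.

True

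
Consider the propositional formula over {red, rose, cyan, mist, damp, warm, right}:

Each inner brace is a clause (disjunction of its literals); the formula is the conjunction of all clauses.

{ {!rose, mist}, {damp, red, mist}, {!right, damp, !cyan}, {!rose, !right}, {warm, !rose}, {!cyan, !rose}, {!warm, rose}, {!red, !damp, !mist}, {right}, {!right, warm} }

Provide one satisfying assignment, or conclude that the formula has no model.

From the singleton clause (right), right = true.
From the singleton clause (!rose), rose = false.
From the singleton clause (!warm), warm = false.
Now (warm) is unsatisfied and unit — conflict.

UNSATISFIABLE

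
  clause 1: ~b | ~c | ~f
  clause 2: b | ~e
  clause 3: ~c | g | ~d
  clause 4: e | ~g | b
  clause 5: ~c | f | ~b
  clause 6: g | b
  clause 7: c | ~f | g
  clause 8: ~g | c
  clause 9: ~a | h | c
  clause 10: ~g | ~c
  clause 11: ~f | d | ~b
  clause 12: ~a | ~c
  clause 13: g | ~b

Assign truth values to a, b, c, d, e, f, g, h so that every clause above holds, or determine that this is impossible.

Suppose b = 1.
(g) alone gives g = 1.
(c) alone gives c = 1.
That conflicts with the unit clause (~c).
So b must be the other value — set b = 0.
(~e) alone gives e = 0.
(~g) alone gives g = 0.
That conflicts with the unit clause (g).
Both values of b lead to a conflict.

UNSATISFIABLE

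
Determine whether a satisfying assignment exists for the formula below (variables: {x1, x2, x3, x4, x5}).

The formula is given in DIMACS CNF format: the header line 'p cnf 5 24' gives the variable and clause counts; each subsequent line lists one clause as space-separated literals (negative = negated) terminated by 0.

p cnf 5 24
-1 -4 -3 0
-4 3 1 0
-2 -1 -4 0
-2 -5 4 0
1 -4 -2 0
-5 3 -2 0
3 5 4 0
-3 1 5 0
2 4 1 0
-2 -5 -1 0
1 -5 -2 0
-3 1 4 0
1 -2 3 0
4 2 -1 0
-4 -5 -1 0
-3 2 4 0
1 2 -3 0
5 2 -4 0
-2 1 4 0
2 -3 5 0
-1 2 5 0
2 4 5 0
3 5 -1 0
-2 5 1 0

Satisfiable

Try x1 = True.
Try x4 = False.
Unit clause (x2) forces x2 = True.
Unit clause (¬x5) forces x5 = False.
Unit clause (x3) forces x3 = True.
Every clause now holds.
A satisfying assignment: x1: True, x2: True, x3: True, x4: False, x5: False.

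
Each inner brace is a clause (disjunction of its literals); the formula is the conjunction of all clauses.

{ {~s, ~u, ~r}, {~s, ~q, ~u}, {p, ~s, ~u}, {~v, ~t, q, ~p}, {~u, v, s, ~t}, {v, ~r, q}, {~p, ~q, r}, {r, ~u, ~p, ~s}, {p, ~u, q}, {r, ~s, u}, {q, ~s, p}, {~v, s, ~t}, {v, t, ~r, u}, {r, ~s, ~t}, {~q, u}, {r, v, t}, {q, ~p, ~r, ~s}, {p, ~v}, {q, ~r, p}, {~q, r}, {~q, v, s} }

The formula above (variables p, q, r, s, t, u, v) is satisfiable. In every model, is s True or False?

False

Suppose s = 1.
Suppose u = 0.
The clause (r) is unit, so r = 1.
The clause (~q) is unit, so q = 0.
The clause (v) is unit, so v = 1.
The clause (p) is unit, so p = 1.
Now (~p) is unsatisfied and unit — conflict.
That branch fails; take u = 1 instead.
The clause (~r) is unit, so r = 0.
The clause (~q) is unit, so q = 0.
The clause (p) is unit, so p = 1.
Now (~p) is unsatisfied and unit — conflict.
Neither u = 1 nor u = 0 works.
So every satisfying assignment has s = False.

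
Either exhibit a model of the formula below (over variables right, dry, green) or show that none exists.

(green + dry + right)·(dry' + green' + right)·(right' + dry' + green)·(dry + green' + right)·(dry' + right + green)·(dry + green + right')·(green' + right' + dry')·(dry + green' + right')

Branch on green: set green = 1.
Branch on dry: set dry = 0.
The clause (right) is unit, so right = 1.
Now (right') is unsatisfied and unit — conflict.
That branch fails; take dry = 1 instead.
The clause (right) is unit, so right = 1.
Now (right') is unsatisfied and unit — conflict.
Either choice for dry ends in contradiction.
That branch fails; take green = 0 instead.
Branch on dry: set dry = 1.
The clause (right') is unit, so right = 0.
Now (right) is unsatisfied and unit — conflict.
That branch fails; take dry = 0 instead.
The clause (right) is unit, so right = 1.
Now (right') is unsatisfied and unit — conflict.
Either choice for dry ends in contradiction.
Either choice for green ends in contradiction.

UNSATISFIABLE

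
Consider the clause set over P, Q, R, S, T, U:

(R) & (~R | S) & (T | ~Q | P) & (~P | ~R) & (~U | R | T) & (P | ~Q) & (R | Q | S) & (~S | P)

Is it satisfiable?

From the singleton clause (R), R = 1.
From the singleton clause (S), S = 1.
From the singleton clause (~P), P = 0.
Now (P) is unsatisfied and unit — conflict.
No assignment satisfies every clause.

No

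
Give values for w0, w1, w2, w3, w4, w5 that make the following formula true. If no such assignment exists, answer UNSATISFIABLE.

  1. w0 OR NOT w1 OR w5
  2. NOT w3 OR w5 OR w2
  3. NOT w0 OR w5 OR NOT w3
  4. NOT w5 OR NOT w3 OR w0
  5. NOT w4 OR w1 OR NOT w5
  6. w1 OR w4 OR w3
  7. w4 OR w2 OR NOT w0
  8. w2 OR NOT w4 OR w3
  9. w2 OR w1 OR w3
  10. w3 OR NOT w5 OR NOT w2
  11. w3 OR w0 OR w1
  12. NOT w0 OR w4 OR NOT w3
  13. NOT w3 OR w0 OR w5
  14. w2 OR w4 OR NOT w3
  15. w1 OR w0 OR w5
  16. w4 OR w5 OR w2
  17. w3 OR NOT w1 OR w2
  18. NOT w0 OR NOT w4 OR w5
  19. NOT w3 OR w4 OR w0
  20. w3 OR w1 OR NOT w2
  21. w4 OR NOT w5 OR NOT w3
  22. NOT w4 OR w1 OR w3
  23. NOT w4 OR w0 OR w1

Branch on w0: set w0 = true.
Branch on w5: set w5 = false.
Unit clause (NOT w3) forces w3 = false.
Unit clause (NOT w4) forces w4 = false.
Unit clause (w1) forces w1 = true.
Unit clause (w2) forces w2 = true.
This assignment satisfies each clause.

w0: true; w1: true; w2: true; w3: false; w4: false; w5: false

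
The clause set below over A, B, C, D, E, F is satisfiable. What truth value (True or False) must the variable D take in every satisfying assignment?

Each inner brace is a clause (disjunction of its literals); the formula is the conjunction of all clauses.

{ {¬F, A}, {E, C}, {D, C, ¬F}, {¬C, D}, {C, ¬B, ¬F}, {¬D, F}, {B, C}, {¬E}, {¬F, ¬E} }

Suppose D = False.
The clause (¬C) is unit, so C = False.
The clause (E) is unit, so E = True.
Now (¬E) is unsatisfied and unit — conflict.
So every satisfying assignment has D = True.

True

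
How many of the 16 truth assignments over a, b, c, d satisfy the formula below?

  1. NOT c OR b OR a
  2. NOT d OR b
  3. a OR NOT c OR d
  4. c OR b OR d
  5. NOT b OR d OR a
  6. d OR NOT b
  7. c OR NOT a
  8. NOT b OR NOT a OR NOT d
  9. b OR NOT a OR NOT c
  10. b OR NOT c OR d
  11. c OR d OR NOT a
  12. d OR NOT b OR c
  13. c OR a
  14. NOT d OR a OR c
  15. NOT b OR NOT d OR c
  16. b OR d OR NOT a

There are 2^4 = 16 truth assignments over (a, b, c, d).
Check each against the 16 clauses (columns in the order a, b, c, d):
  F F F F  ✗ fails (c OR b OR d)
  F F F T  ✗ fails (NOT d OR b)
  F F T F  ✗ fails (NOT c OR b OR a)
  F F T T  ✗ fails (NOT c OR b OR a)
  F T F F  ✗ fails (NOT b OR d OR a)
  F T F T  ✗ fails (c OR a)
  F T T F  ✗ fails (a OR NOT c OR d)
  F T T T  ✓ satisfies all
  T F F F  ✗ fails (c OR b OR d)
  T F F T  ✗ fails (NOT d OR b)
  T F T F  ✗ fails (b OR NOT a OR NOT c)
  T F T T  ✗ fails (NOT d OR b)
  T T F F  ✗ fails (d OR NOT b)
  T T F T  ✗ fails (c OR NOT a)
  T T T F  ✗ fails (d OR NOT b)
  T T T T  ✗ fails (NOT b OR NOT a OR NOT d)
1 of the 16 rows is a model.

1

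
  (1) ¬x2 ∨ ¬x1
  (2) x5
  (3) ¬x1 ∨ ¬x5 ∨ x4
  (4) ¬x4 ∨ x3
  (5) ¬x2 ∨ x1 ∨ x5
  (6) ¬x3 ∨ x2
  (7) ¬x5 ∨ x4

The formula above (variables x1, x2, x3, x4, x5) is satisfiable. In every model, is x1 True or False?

False

Suppose x1 = True.
The clause (¬x2) is unit, so x2 = False.
The clause (x5) is unit, so x5 = True.
The clause (x4) is unit, so x4 = True.
The clause (x3) is unit, so x3 = True.
Now (¬x3) is unsatisfied and unit — conflict.
So every satisfying assignment has x1 = False.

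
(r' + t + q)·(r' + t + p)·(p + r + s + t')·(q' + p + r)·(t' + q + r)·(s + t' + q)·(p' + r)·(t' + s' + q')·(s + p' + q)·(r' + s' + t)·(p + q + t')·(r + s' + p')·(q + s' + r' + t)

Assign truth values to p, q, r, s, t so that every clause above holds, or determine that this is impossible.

Suppose p = 0.
Suppose r = 0.
(q') alone gives q = 0.
(t') alone gives t = 0.
No clause remains; s is free.

p: 0,  q: 0,  r: 0,  s: 1,  t: 0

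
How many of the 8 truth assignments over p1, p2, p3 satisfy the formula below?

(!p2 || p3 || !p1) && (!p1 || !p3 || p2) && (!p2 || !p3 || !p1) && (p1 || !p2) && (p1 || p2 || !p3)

There are 2^3 = 8 truth assignments over (p1, p2, p3).
Check each against the 5 clauses (columns in the order p1, p2, p3):
  F F F  ✓ satisfies all
  F F T  ✗ fails (p1 || p2 || !p3)
  F T F  ✗ fails (p1 || !p2)
  F T T  ✗ fails (p1 || !p2)
  T F F  ✓ satisfies all
  T F T  ✗ fails (!p1 || !p3 || p2)
  T T F  ✗ fails (!p2 || p3 || !p1)
  T T T  ✗ fails (!p2 || !p3 || !p1)
2 of the 8 rows are models.

2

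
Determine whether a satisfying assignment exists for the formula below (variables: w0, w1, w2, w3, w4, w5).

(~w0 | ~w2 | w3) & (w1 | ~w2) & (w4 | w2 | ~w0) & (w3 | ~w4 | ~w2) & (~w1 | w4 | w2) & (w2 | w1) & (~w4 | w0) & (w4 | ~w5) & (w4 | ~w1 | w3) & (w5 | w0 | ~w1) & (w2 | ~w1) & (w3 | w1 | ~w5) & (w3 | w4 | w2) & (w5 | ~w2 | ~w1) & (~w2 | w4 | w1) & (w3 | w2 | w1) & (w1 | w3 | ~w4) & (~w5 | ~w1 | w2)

Branch on w1: set w1 = 1.
The clause (w2) is unit, so w2 = 1.
The clause (w5) is unit, so w5 = 1.
The clause (w4) is unit, so w4 = 1.
The clause (w3) is unit, so w3 = 1.
The clause (w0) is unit, so w0 = 1.
This assignment satisfies each clause.
A satisfying assignment: w0: 1,  w1: 1,  w2: 1,  w3: 1,  w4: 1,  w5: 1.

Yes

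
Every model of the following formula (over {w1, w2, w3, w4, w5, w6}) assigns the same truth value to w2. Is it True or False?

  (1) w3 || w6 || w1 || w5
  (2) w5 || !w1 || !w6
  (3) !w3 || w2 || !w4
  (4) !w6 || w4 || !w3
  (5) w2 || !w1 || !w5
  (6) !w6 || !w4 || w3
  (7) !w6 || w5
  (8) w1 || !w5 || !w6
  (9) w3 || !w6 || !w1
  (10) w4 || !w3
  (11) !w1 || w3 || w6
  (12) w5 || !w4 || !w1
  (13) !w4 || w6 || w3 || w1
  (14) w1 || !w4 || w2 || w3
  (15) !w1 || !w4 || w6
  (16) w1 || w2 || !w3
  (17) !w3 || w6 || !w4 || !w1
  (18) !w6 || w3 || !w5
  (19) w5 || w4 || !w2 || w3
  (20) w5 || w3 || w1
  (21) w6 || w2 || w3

Suppose w2 = false.
Suppose w3 = false.
(w6) alone gives w6 = true.
(!w4) alone gives w4 = false.
(w5) alone gives w5 = true.
That conflicts with the unit clause (!w5).
That branch fails; take w3 = true instead.
(!w4) alone gives w4 = false.
That conflicts with the unit clause (w4).
Both values of w3 lead to a conflict.
So every satisfying assignment has w2 = True.

True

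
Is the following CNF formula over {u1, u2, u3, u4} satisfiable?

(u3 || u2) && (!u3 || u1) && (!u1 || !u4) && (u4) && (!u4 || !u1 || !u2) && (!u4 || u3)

Unsatisfiable

(u4) alone gives u4 = true.
(!u1) alone gives u1 = false.
(!u3) alone gives u3 = false.
That conflicts with the unit clause (u3).
No assignment satisfies every clause.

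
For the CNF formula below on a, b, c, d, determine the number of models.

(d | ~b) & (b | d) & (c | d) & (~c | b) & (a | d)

There are 2^4 = 16 truth assignments over (a, b, c, d).
Check each against the 5 clauses (columns in the order a, b, c, d):
  F F F F  ✗ fails (b | d)
  F F F T  ✓ satisfies all
  F F T F  ✗ fails (b | d)
  F F T T  ✗ fails (~c | b)
  F T F F  ✗ fails (d | ~b)
  F T F T  ✓ satisfies all
  F T T F  ✗ fails (d | ~b)
  F T T T  ✓ satisfies all
  T F F F  ✗ fails (b | d)
  T F F T  ✓ satisfies all
  T F T F  ✗ fails (b | d)
  T F T T  ✗ fails (~c | b)
  T T F F  ✗ fails (d | ~b)
  T T F T  ✓ satisfies all
  T T T F  ✗ fails (d | ~b)
  T T T T  ✓ satisfies all
6 of the 16 rows are models.

6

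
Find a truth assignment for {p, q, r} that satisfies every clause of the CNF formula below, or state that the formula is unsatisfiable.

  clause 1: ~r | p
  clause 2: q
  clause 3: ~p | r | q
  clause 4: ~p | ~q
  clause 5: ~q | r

The clause (q) is unit, so q = 1.
The clause (~p) is unit, so p = 0.
The clause (~r) is unit, so r = 0.
That conflicts with the unit clause (r).

UNSATISFIABLE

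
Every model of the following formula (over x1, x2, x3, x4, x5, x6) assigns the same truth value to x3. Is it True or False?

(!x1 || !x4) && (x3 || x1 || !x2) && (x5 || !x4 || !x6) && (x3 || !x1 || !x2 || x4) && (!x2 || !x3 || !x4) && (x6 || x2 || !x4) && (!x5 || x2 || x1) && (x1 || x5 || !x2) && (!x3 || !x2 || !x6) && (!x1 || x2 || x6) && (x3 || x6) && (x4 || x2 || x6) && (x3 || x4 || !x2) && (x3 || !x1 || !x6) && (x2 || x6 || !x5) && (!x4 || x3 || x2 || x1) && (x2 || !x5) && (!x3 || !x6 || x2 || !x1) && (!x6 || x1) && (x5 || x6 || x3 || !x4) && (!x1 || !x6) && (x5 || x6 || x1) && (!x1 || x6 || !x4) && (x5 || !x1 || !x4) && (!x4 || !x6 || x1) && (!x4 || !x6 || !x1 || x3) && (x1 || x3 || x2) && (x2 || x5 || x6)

True

Suppose x3 = false.
(x6) alone gives x6 = true.
(!x1) alone gives x1 = false.
But (x1) is also a unit clause — contradiction.
So every satisfying assignment has x3 = True.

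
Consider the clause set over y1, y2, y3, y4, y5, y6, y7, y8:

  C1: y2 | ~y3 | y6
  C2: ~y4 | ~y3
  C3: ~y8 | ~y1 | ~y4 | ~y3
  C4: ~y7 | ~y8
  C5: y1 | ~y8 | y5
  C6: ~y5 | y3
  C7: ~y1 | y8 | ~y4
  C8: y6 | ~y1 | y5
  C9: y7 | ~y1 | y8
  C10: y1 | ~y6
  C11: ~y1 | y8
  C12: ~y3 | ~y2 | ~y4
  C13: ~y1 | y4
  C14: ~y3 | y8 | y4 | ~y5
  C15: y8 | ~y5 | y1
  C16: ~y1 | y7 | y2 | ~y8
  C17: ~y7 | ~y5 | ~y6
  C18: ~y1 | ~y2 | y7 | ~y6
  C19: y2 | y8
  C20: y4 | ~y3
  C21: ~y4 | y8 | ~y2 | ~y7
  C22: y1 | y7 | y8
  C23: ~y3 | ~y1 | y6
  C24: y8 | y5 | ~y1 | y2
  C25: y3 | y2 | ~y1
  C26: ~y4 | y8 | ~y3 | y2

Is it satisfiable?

Yes, satisfiable

Case y4 = 0:
Unit clause (~y1) forces y1 = 0.
Unit clause (~y6) forces y6 = 0.
Unit clause (~y3) forces y3 = 0.
Unit clause (~y5) forces y5 = 0.
Unit clause (~y8) forces y8 = 0.
Unit clause (y2) forces y2 = 1.
Unit clause (y7) forces y7 = 1.
All clauses are satisfied.
A satisfying assignment: y1=0; y2=1; y3=0; y4=0; y5=0; y6=0; y7=1; y8=0.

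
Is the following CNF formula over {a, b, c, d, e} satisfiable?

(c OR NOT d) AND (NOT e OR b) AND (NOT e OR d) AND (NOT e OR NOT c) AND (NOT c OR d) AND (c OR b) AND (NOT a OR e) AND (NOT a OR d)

Branch on c: set c = false.
The clause (NOT d) is unit, so d = false.
The clause (NOT e) is unit, so e = false.
The clause (b) is unit, so b = true.
The clause (NOT a) is unit, so a = false.
Every clause now holds.
A satisfying assignment: a: false,  b: true,  c: false,  d: false,  e: false.

Yes, satisfiable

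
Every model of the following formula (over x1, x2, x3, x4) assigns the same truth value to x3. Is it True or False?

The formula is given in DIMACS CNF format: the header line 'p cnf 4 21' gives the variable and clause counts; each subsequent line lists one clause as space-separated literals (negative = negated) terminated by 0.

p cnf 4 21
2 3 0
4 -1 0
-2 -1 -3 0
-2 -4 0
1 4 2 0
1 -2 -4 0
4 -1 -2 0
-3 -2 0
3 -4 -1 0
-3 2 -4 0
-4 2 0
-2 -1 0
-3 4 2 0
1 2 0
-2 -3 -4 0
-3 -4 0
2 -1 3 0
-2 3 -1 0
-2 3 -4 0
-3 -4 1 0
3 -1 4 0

Suppose x3 = True.
The clause (¬x2) is unit, so x2 = False.
The clause (¬x4) is unit, so x4 = False.
But (x4) is also a unit clause — contradiction.
So every satisfying assignment has x3 = False.

False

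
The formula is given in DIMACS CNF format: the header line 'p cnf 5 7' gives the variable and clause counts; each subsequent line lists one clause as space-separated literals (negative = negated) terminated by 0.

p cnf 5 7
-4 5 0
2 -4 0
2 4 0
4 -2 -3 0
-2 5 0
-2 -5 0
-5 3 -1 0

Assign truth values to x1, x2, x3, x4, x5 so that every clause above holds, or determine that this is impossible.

Suppose x4 = False.
From the singleton clause (x2), x2 = True.
From the singleton clause (¬x3), x3 = False.
From the singleton clause (x5), x5 = True.
That conflicts with the unit clause (¬x5).
That branch fails; take x4 = True instead.
From the singleton clause (x5), x5 = True.
From the singleton clause (x2), x2 = True.
That conflicts with the unit clause (¬x2).
Either choice for x4 ends in contradiction.

UNSATISFIABLE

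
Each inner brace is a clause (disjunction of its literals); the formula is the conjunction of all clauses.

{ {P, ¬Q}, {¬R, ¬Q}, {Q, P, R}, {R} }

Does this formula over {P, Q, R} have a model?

Satisfiable

From the singleton clause (R), R = True.
From the singleton clause (¬Q), Q = False.
All clauses hold; P can take either value.
A satisfying assignment: P=True,  Q=False,  R=True.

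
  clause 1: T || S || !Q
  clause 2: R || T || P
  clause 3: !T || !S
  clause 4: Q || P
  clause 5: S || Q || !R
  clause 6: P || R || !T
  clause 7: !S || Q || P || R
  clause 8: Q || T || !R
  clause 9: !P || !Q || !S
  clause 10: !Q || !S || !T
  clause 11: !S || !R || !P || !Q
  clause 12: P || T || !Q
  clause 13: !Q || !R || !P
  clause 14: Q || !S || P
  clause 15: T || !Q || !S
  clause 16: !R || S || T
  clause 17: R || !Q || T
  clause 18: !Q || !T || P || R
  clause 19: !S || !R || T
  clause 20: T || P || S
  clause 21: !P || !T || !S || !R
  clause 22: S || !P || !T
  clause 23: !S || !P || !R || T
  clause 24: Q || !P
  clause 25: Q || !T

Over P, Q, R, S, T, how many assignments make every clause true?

1

There are 2^5 = 32 truth assignments over (P, Q, R, S, T).
Split on S. With S = true, the clauses containing S are satisfied and !S drops from the rest; 0 of the 2^4 = 16 assignments to the other variables satisfy what remains.
With S = false, by the same count on the reduced clause set, 1 assignment works.
(One model: P=F, Q=T, R=T, S=F, T=T.)
Total: 0 + 1 = 1.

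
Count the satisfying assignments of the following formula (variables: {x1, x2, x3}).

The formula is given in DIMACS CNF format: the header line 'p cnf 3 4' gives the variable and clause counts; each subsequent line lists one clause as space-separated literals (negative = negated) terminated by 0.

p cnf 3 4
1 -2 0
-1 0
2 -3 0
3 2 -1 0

There are 2^3 = 8 truth assignments over (x1, x2, x3).
Check each against the 4 clauses (columns in the order x1, x2, x3):
  F F F  ✓ satisfies all
  F F T  ✗ fails (x2 ∨ ¬x3)
  F T F  ✗ fails (x1 ∨ ¬x2)
  F T T  ✗ fails (x1 ∨ ¬x2)
  T F F  ✗ fails (¬x1)
  T F T  ✗ fails (¬x1)
  T T F  ✗ fails (¬x1)
  T T T  ✗ fails (¬x1)
1 of the 8 rows is a model.

1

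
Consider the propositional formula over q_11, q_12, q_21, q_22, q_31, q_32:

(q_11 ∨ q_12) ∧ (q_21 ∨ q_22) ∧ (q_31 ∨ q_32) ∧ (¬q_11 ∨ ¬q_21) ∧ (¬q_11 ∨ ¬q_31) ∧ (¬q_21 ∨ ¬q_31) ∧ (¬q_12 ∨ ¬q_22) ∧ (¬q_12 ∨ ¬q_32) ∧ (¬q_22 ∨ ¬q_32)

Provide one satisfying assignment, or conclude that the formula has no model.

Case q_11 = True:
Unit clause (¬q_21) forces q_21 = False.
Unit clause (q_22) forces q_22 = True.
Unit clause (¬q_31) forces q_31 = False.
Unit clause (q_32) forces q_32 = True.
Now (¬q_32) is unsatisfied and unit — conflict.
Backtrack on q_11: now try q_11 = False.
Unit clause (q_12) forces q_12 = True.
Unit clause (¬q_22) forces q_22 = False.
Unit clause (q_21) forces q_21 = True.
Unit clause (¬q_31) forces q_31 = False.
Unit clause (q_32) forces q_32 = True.
Now (¬q_32) is unsatisfied and unit — conflict.
Neither q_11 = True nor q_11 = False works.

UNSATISFIABLE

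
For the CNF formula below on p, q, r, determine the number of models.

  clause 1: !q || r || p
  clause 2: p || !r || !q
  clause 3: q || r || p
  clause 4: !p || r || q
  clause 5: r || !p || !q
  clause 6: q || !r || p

2

There are 2^3 = 8 truth assignments over (p, q, r).
Check each against the 6 clauses (columns in the order p, q, r):
  F F F  ✗ fails (q || r || p)
  F F T  ✗ fails (q || !r || p)
  F T F  ✗ fails (!q || r || p)
  F T T  ✗ fails (p || !r || !q)
  T F F  ✗ fails (!p || r || q)
  T F T  ✓ satisfies all
  T T F  ✗ fails (r || !p || !q)
  T T T  ✓ satisfies all
2 of the 8 rows are models.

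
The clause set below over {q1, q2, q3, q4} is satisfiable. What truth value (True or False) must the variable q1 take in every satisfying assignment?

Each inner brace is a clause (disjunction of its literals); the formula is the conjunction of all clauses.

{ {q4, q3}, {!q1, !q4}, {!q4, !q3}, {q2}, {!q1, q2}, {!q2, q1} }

True

Suppose q1 = false.
The clause (q2) is unit, so q2 = true.
But (!q2) is also a unit clause — contradiction.
So every satisfying assignment has q1 = True.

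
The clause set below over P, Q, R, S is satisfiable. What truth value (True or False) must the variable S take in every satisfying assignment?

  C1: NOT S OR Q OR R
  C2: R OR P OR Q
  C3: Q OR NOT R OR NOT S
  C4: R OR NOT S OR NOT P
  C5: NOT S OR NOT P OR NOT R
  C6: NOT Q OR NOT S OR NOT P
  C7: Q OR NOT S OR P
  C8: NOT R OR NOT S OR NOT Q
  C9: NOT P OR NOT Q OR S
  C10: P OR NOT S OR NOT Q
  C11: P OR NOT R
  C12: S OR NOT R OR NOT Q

Suppose S = true.
Suppose Q = true.
From the singleton clause (NOT P), P = false.
Now (P) is unsatisfied and unit — conflict.
That branch fails; take Q = false instead.
From the singleton clause (R), R = true.
Now (NOT R) is unsatisfied and unit — conflict.
Both values of Q lead to a conflict.
So every satisfying assignment has S = False.

False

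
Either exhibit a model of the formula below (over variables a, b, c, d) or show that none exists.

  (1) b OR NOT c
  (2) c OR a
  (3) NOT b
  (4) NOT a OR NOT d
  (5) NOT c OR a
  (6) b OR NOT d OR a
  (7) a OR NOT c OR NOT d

a: true, b: false, c: false, d: false

(NOT b) alone gives b = false.
(NOT c) alone gives c = false.
(a) alone gives a = true.
(NOT d) alone gives d = false.
All clauses are satisfied.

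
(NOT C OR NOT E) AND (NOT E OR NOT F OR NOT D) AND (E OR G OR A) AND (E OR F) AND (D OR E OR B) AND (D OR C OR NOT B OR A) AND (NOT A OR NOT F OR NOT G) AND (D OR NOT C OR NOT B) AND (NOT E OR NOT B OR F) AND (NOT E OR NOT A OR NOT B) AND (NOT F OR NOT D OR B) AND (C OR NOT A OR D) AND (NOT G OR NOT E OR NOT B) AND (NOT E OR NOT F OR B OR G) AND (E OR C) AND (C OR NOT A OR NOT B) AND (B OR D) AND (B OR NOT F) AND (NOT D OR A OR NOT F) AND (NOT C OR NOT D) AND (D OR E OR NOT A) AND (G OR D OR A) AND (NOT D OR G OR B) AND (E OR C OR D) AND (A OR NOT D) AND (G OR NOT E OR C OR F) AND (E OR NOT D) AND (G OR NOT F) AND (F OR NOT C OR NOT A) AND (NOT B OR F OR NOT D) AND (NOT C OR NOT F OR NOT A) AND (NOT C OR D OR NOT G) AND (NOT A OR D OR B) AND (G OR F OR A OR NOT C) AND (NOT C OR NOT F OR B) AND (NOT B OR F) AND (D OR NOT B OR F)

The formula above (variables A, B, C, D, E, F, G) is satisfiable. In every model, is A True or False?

Suppose A = false.
(NOT D) alone gives D = false.
(B) alone gives B = true.
(C) alone gives C = true.
Now (NOT C) is unsatisfied and unit — conflict.
So every satisfying assignment has A = True.

True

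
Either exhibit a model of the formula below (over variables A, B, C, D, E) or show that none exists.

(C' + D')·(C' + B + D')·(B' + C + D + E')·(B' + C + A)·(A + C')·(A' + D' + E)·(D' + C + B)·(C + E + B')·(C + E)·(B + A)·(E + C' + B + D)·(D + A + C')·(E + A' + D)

Case C = 0:
The clause (E) is unit, so E = 1.
Case B = 0:
The clause (D') is unit, so D = 0.
The clause (A) is unit, so A = 1.
All clauses are satisfied.

A ↦ 1, B ↦ 0, C ↦ 0, D ↦ 0, E ↦ 1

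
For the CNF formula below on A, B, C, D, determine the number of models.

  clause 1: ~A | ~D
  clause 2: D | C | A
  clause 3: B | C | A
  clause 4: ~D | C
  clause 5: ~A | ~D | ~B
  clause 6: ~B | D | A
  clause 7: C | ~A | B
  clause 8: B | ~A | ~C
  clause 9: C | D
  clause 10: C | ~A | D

4

There are 2^4 = 16 truth assignments over (A, B, C, D).
Check each against the 10 clauses (columns in the order A, B, C, D):
  F F F F  ✗ fails (D | C | A)
  F F F T  ✗ fails (B | C | A)
  F F T F  ✓ satisfies all
  F F T T  ✓ satisfies all
  F T F F  ✗ fails (D | C | A)
  F T F T  ✗ fails (~D | C)
  F T T F  ✗ fails (~B | D | A)
  F T T T  ✓ satisfies all
  T F F F  ✗ fails (C | ~A | B)
  T F F T  ✗ fails (~A | ~D)
  T F T F  ✗ fails (B | ~A | ~C)
  T F T T  ✗ fails (~A | ~D)
  T T F F  ✗ fails (C | D)
  T T F T  ✗ fails (~A | ~D)
  T T T F  ✓ satisfies all
  T T T T  ✗ fails (~A | ~D)
4 of the 16 rows are models.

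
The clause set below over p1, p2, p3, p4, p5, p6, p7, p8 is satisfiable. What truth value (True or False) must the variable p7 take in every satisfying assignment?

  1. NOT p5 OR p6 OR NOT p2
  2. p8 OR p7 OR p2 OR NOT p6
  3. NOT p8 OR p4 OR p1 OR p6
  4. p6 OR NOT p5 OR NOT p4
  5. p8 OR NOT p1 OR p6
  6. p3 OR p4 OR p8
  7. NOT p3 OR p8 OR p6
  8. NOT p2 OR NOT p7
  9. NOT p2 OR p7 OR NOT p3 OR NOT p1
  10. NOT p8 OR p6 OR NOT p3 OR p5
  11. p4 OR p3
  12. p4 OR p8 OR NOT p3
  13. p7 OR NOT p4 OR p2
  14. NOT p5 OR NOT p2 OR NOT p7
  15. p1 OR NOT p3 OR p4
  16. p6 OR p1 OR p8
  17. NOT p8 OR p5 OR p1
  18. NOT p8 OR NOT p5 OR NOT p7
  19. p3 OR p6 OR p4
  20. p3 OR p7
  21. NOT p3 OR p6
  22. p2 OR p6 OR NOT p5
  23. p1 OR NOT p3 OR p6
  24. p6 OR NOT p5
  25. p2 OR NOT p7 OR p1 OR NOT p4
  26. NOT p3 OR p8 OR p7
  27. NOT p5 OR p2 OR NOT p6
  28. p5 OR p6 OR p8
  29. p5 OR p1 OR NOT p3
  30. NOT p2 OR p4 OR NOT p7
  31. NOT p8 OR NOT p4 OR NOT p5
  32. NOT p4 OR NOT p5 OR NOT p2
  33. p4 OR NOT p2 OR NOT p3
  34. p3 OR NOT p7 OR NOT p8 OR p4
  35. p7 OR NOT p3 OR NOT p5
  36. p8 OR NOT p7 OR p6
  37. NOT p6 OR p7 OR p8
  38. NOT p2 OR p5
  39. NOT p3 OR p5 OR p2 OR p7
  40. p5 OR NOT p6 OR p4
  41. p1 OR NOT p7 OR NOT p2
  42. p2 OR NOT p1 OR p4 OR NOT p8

True

Suppose p7 = false.
The clause (p3) is unit, so p3 = true.
The clause (p6) is unit, so p6 = true.
The clause (p8) is unit, so p8 = true.
The clause (NOT p5) is unit, so p5 = false.
The clause (p1) is unit, so p1 = true.
The clause (NOT p2) is unit, so p2 = false.
Now (p2) is unsatisfied and unit — conflict.
So every satisfying assignment has p7 = True.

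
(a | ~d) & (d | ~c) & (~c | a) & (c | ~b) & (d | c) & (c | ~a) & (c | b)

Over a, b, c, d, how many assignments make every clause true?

There are 2^4 = 16 truth assignments over (a, b, c, d).
Split on d. With d = 1, the clauses containing d are satisfied and ~d drops from the rest; 2 of the 2^3 = 8 assignments to the other variables satisfy what remains.
With d = 0, by the same count on the reduced clause set, 0 assignments work.
(One model: a=T, b=F, c=T, d=T.)
Total: 2 + 0 = 2.

2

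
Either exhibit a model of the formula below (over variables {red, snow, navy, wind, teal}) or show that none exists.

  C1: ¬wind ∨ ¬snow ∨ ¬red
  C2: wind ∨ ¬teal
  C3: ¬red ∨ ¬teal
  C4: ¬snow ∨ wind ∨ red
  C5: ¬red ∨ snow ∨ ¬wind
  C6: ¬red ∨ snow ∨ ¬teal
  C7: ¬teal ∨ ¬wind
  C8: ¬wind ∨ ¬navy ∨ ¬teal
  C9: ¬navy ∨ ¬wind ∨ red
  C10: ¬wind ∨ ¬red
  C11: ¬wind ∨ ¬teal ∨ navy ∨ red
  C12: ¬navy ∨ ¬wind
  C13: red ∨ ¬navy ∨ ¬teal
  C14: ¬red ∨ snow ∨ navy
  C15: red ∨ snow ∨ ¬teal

Case wind = False:
(¬teal) alone gives teal = False.
Case snow = False:
Case red = False:
Every clause is now satisfied; navy is unconstrained.

red ↦ False; snow ↦ False; navy ↦ True; wind ↦ False; teal ↦ False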